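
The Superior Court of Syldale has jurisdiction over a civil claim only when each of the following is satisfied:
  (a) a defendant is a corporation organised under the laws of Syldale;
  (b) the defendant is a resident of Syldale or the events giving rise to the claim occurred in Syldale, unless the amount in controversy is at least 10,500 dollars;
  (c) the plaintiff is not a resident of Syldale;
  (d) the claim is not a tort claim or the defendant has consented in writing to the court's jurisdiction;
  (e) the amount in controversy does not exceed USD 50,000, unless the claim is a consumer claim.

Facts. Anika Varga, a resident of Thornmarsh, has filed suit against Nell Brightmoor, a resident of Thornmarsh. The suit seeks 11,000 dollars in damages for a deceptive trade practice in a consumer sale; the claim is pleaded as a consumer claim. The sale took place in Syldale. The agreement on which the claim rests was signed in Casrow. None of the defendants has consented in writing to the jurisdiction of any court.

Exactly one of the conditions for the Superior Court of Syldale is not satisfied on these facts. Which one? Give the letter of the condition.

(a)

The Superior Court of Syldale:
  (a) No defendant is a corporation. Not satisfied.
  (b) The operative events occurred in Syldale, so one alternative holds. Met.
  (c) The plaintiff resides in Thornmarsh, which is not Syldale. Satisfied.
  (d) The claim is a consumer claim, not a tort claim, so this disjunct is met. Met.
  (e) The amount in controversy is USD 11,000, within the $50,000 ceiling. Met.
Only condition (a) fails.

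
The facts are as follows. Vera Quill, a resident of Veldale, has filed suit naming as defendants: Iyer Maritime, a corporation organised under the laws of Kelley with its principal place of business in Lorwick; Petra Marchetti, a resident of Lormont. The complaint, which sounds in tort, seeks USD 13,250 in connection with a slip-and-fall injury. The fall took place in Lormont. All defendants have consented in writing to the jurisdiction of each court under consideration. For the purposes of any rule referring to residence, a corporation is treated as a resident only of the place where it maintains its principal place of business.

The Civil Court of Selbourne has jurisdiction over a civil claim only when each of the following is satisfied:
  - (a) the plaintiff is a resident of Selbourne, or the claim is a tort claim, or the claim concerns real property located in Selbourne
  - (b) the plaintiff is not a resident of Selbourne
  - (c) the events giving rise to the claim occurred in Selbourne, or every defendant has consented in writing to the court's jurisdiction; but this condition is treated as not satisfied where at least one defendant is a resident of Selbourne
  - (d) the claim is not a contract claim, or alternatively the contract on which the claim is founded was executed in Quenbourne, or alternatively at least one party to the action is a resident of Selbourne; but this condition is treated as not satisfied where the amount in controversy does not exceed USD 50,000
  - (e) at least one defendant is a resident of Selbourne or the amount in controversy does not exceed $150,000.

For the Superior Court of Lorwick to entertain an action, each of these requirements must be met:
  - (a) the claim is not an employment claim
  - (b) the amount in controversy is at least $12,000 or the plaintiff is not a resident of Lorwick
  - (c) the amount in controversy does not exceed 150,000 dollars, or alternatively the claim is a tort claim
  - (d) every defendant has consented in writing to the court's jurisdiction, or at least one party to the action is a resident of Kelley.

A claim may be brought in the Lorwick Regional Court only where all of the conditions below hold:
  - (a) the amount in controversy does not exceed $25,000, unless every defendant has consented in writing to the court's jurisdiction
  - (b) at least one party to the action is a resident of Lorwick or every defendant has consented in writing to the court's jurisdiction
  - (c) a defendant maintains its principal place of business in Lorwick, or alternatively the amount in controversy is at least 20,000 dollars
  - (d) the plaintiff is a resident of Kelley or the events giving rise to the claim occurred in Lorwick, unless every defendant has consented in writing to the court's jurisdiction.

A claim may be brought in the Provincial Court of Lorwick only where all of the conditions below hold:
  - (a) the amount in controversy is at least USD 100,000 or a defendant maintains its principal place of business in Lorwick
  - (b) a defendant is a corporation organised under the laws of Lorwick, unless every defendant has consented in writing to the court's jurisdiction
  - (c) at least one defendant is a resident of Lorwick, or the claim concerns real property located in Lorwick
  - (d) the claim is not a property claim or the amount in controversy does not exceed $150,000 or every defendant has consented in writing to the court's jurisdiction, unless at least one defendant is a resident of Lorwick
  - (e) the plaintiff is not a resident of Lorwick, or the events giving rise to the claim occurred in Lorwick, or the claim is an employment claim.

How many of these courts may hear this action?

3

The Civil Court of Selbourne:
  (a) The claim is a tort claim, so this disjunct is met. Satisfied.
  (b) The plaintiff resides in Veldale, which is not Selbourne. Satisfied.
  (c) Every defendant has filed written consent, so one alternative holds. And the carve-out is inapplicable — no defendant resides in Selbourne (they reside in Lorwick, Lormont). Met.
  (d) The claim is a tort claim, not a contract claim, which satisfies one of the alternatives. However, the amount in controversy is $13,250, within the USD 50,000 ceiling, which falls within the stated exception and so defeats the condition. Not met.
  (e) The amount in controversy is $13,250, within the 150,000 dollars ceiling, so one alternative holds. Condition met.
  → Not every requirement is met — no jurisdiction.
The Superior Court of Lorwick:
  (a) The claim is a tort claim, not an employment claim. Condition met.
  (b) The amount in controversy is USD 13,250, which meets the 12,000 dollars floor, so this disjunct is met. Condition met.
  (c) The amount in controversy is $13,250, within the 150,000 dollars ceiling, which satisfies one of the alternatives. Satisfied.
  (d) Every defendant has filed written consent, so one alternative holds. Met.
  → Jurisdiction lies.
The Lorwick Regional Court:
  (a) The amount in controversy is USD 13,250, within the $25,000 ceiling. Condition met.
  (b) Iyer Maritime resides in Lorwick — that alternative is enough. Met.
  (c) Iyer Maritime has its principal place of business in Lorwick, so this disjunct is met. Condition met.
  (d) The plaintiff resides in Veldale, not Kelley; the operative events occurred in Lormont, not Lorwick — every alternative fails. However, every defendant has filed written consent, so the 'unless' proviso supplies this condition. Met.
  → Jurisdiction lies.
The Provincial Court of Lorwick:
  (a) Iyer Maritime has its principal place of business in Lorwick, so one alternative holds. Satisfied.
  (b) The corporate defendant(s) are organised in Kelley, not Lorwick. However, every defendant has filed written consent, so the 'unless' proviso supplies this condition. Met.
  (c) Iyer Maritime resides in Lorwick — that alternative is enough. Met.
  (d) The claim is a tort claim, not a property claim, so one alternative holds. Satisfied.
  (e) The plaintiff resides in Veldale, which is not Lorwick, so this disjunct is met. Satisfied.
  → The court has jurisdiction.
Courts with jurisdiction: the Superior Court of Lorwick, the Lorwick Regional Court, the Provincial Court of Lorwick — 3 in total.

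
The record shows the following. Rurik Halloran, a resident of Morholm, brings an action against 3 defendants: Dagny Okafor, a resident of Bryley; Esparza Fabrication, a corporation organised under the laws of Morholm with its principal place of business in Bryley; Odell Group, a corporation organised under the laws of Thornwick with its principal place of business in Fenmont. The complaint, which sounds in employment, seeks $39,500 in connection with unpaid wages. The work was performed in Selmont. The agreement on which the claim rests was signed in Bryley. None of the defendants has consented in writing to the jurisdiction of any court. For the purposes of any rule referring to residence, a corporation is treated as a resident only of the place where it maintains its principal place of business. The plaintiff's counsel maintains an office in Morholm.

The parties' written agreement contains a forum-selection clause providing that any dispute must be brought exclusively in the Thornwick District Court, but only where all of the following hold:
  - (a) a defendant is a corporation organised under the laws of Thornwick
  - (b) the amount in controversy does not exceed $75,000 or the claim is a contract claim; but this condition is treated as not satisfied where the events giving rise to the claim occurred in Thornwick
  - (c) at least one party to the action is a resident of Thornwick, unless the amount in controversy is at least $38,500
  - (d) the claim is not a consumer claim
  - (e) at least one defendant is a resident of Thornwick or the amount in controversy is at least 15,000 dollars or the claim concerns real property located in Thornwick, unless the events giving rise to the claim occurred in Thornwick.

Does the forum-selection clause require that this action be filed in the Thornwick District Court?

The Thornwick District Court:
  (a) Odell Group is organised under the laws of Thornwick. Met.
  (b) The amount in controversy is $39,500, within the $75,000 ceiling, so this disjunct is met. The exception is not triggered, since the operative events occurred in Selmont, not Thornwick. Satisfied.
  (c) No party resides in Thornwick. However, the amount in controversy is 39,500 dollars, which meets the USD 38,500 floor, so the 'unless' proviso supplies this condition. Satisfied.
  (d) The claim is an employment claim, not a consumer claim. Condition met.
  (e) The amount in controversy is 39,500 dollars, which meets the USD 15,000 floor, so one alternative holds. Met.
  → Forum clause is triggered.

Yes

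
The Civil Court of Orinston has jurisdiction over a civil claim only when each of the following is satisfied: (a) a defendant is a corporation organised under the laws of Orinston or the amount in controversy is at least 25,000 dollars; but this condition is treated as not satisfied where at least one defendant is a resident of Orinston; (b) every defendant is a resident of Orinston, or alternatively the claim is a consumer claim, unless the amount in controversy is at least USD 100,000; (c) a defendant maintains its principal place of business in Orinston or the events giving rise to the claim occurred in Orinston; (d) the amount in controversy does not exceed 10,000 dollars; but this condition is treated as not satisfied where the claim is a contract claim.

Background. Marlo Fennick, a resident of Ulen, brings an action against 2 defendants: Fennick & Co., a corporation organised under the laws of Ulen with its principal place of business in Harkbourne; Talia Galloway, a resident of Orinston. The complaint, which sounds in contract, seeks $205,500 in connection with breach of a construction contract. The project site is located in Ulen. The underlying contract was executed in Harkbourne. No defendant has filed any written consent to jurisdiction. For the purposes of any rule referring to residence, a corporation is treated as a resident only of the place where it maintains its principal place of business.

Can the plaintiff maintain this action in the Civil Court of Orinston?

No

The Civil Court of Orinston:
  (a) The amount in controversy is USD 205,500, which meets the USD 25,000 floor, which satisfies one of the alternatives. However, Talia Galloway resides in Orinston, which falls within the stated exception and so defeats the condition. Fails.
  (b) The defendants reside as follows — Fennick & Co. in Harkbourne, Talia Galloway in Orinston — not all in Orinston; the claim is a contract claim, not a consumer claim — no alternative holds. However, the amount in controversy is $205,500, which meets the 100,000 dollars floor, so the 'unless' proviso supplies this condition. Satisfied.
  (c) The corporate defendant(s) have their principal place of business in Harkbourne, not Orinston; the operative events occurred in Ulen, not Orinston — every alternative fails. Fails.
  (d) The amount in controversy is USD 205,500, above the $10,000 ceiling. Not met.
  → At least one condition fails; no jurisdiction.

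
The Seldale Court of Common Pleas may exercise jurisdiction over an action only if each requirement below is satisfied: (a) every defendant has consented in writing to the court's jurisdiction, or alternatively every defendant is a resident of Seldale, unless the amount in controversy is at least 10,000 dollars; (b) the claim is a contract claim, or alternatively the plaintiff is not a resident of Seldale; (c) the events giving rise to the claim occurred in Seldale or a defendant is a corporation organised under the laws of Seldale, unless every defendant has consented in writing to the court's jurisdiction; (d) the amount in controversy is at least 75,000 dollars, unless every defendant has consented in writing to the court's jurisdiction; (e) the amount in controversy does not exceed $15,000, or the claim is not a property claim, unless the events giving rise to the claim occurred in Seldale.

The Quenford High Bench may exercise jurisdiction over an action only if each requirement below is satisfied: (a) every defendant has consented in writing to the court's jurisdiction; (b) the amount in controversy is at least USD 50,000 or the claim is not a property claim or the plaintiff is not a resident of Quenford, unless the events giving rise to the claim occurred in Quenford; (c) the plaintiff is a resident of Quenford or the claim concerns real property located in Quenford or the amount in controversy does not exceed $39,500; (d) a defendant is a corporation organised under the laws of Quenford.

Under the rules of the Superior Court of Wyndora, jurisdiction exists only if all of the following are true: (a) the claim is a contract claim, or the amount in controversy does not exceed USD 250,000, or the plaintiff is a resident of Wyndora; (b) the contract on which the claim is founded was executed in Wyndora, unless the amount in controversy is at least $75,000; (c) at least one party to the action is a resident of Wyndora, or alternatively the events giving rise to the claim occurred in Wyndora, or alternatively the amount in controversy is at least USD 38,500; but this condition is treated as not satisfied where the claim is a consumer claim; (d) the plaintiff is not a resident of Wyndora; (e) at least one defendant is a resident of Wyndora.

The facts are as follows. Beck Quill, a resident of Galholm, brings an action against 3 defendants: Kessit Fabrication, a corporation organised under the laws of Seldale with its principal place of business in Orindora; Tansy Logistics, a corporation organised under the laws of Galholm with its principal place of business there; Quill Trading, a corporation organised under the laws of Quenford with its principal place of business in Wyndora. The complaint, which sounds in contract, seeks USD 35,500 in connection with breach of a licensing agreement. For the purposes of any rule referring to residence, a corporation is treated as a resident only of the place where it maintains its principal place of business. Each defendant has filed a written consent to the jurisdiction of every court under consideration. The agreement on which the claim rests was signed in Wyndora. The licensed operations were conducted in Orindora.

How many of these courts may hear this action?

The Seldale Court of Common Pleas:
  (a) Every defendant has filed written consent, so this disjunct is met. Satisfied.
  (b) The claim is a contract claim, which satisfies one of the alternatives. Condition met.
  (c) Kessit Fabrication is organised under the laws of Seldale, which satisfies one of the alternatives. Satisfied.
  (d) The amount in controversy is USD 35,500, below the 75,000 dollars floor. But every defendant has filed written consent, and the 'unless' clause therefore excuses the requirement. Satisfied.
  (e) The claim is a contract claim, not a property claim, which satisfies one of the alternatives. Met.
  → The court has jurisdiction.
The Quenford High Bench:
  (a) Every defendant has filed written consent. Met.
  (b) The claim is a contract claim, not a property claim, so one alternative holds. Met.
  (c) The amount in controversy is 35,500 dollars, within the 39,500 dollars ceiling — that alternative is enough. Condition met.
  (d) Quill Trading is organised under the laws of Quenford. Met.
  → Jurisdiction lies.
The Superior Court of Wyndora:
  (a) The claim is a contract claim — that alternative is enough. Satisfied.
  (b) The contract was executed in Wyndora. Condition met.
  (c) Quill Trading resides in Wyndora, so one alternative holds. And the carve-out is inapplicable — the claim is a contract claim, not a consumer claim. Satisfied.
  (d) The plaintiff resides in Galholm, which is not Wyndora. Satisfied.
  (e) Quill Trading resides in Wyndora. Met.
  → Jurisdiction lies.
Courts with jurisdiction: the Seldale Court of Common Pleas, the Quenford High Bench, the Superior Court of Wyndora — 3 in total.

3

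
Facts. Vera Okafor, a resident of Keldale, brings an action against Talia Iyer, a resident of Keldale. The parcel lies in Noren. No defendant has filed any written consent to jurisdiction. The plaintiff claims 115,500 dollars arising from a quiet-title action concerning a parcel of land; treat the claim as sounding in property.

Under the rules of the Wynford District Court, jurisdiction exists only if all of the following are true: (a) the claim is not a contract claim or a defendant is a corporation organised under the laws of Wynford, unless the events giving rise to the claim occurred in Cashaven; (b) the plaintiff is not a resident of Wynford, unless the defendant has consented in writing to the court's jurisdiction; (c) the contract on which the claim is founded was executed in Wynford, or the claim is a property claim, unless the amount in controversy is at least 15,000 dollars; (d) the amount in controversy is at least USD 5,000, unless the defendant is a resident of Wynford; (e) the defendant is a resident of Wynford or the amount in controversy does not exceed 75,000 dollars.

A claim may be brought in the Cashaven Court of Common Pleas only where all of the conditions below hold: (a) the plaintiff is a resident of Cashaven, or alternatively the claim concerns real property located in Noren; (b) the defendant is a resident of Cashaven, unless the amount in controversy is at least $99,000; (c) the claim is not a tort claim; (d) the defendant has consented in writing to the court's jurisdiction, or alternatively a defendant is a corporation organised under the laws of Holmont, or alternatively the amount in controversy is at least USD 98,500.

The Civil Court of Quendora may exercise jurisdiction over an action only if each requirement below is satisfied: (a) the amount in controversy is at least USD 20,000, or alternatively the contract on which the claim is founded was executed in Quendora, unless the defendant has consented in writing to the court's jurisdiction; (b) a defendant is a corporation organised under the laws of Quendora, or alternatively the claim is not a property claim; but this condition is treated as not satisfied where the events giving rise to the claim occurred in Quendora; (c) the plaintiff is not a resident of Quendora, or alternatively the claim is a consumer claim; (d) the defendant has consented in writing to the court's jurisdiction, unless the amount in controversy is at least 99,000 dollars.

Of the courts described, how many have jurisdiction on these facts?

1

The Wynford District Court:
  (a) The claim is a property claim, not a contract claim, which satisfies one of the alternatives. Met.
  (b) The plaintiff resides in Keldale, which is not Wynford. Met.
  (c) The claim is a property claim, which satisfies one of the alternatives. Condition met.
  (d) The amount in controversy is USD 115,500, which meets the 5,000 dollars floor. Condition met.
  (e) The defendant resides in Keldale, not Wynford; the amount in controversy is 115,500 dollars, above the $75,000 ceiling — none of the alternatives is met. Fails.
  → No jurisdiction.
The Cashaven Court of Common Pleas:
  (a) The property lies in Noren, which satisfies one of the alternatives. Met.
  (b) The defendant resides in Keldale, not Cashaven. The proviso rescues it, though: the amount in controversy is $115,500, which meets the $99,000 floor. Condition met.
  (c) The claim is a property claim, not a tort claim. Satisfied.
  (d) The amount in controversy is $115,500, which meets the USD 98,500 floor, which satisfies one of the alternatives. Condition met.
  → Jurisdiction lies.
The Civil Court of Quendora:
  (a) The amount in controversy is $115,500, which meets the 20,000 dollars floor, which satisfies one of the alternatives. Condition met.
  (b) No defendant is a corporation; the claim is a property claim — every alternative fails. Not met.
  (c) The plaintiff resides in Keldale, which is not Quendora — that alternative is enough. Met.
  (d) No such written consent has been filed. However, the amount in controversy is $115,500, which meets the USD 99,000 floor, so the 'unless' proviso supplies this condition. Satisfied.
  → Not every requirement is met — no jurisdiction.
Courts with jurisdiction: the Cashaven Court of Common Pleas — 1 in total.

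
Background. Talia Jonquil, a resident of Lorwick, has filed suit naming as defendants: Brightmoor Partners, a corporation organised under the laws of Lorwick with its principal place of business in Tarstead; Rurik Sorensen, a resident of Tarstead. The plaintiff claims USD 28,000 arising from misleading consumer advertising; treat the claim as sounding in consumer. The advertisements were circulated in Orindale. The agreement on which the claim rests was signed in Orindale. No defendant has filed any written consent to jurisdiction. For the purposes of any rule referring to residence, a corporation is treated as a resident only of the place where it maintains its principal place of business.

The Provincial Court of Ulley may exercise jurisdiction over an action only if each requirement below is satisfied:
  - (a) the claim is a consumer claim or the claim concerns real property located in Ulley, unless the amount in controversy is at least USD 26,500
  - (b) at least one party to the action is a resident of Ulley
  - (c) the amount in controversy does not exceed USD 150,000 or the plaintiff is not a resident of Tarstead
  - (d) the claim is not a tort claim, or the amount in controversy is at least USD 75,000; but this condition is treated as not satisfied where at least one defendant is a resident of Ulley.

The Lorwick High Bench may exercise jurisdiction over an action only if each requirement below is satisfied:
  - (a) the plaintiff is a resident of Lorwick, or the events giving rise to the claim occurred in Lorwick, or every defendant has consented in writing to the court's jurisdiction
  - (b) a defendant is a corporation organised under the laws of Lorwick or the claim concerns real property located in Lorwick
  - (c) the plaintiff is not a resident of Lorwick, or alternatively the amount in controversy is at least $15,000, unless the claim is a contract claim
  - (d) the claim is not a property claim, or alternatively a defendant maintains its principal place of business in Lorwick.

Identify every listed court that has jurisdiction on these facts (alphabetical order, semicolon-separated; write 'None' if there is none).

the Lorwick High Bench

The Provincial Court of Ulley:
  (a) The claim is a consumer claim, which satisfies one of the alternatives. Satisfied.
  (b) No party resides in Ulley. Not met.
  (c) The amount in controversy is 28,000 dollars, within the $150,000 ceiling — that alternative is enough. Met.
  (d) The claim is a consumer claim, not a tort claim, so one alternative holds. And the carve-out is inapplicable — no defendant resides in Ulley (they reside in Tarstead, Tarstead). Condition met.
  → At least one condition fails; no jurisdiction.
The Lorwick High Bench:
  (a) The plaintiff resides in Lorwick — that alternative is enough. Met.
  (b) Brightmoor Partners is organised under the laws of Lorwick, which satisfies one of the alternatives. Satisfied.
  (c) The amount in controversy is USD 28,000, which meets the $15,000 floor — that alternative is enough. Satisfied.
  (d) The claim is a consumer claim, not a property claim, so this disjunct is met. Met.
  → Every requirement is satisfied — jurisdiction.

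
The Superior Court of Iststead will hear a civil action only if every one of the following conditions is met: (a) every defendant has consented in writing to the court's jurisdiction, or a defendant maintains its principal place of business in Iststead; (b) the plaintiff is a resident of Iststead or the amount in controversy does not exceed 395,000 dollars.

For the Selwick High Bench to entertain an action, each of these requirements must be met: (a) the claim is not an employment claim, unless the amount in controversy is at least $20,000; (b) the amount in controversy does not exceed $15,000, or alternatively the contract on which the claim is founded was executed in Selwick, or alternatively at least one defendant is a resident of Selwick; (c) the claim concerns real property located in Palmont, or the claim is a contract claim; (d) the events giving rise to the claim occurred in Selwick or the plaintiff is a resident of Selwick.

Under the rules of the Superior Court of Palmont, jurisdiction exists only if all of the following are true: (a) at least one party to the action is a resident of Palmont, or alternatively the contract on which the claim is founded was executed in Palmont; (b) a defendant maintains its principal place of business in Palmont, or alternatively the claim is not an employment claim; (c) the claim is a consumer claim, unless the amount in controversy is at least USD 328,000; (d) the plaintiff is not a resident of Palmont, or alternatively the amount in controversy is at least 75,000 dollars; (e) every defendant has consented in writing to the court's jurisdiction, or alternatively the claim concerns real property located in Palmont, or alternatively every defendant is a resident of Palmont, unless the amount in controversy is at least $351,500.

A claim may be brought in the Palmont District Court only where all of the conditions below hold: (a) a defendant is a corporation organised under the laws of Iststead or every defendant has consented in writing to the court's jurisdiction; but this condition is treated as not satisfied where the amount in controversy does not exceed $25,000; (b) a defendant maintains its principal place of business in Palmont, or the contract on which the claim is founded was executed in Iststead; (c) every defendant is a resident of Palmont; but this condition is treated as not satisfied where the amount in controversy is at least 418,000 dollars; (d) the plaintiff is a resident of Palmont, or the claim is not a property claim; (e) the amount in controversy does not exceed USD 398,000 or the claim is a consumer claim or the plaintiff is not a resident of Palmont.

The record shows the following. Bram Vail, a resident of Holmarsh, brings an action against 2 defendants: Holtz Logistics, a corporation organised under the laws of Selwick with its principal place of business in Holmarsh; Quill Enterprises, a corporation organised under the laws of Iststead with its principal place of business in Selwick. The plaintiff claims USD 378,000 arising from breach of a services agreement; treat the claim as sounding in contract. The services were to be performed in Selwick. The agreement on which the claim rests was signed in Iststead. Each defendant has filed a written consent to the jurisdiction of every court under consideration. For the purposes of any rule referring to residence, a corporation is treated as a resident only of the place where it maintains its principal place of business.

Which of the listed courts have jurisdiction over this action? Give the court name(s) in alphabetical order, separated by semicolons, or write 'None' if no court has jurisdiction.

The Superior Court of Iststead:
  (a) Every defendant has filed written consent — that alternative is enough. Satisfied.
  (b) The amount in controversy is $378,000, within the USD 395,000 ceiling, which satisfies one of the alternatives. Condition met.
  → Jurisdiction lies.
The Selwick High Bench:
  (a) The claim is a contract claim, not an employment claim. Condition met.
  (b) Quill Enterprises resides in Selwick, so this disjunct is met. Condition met.
  (c) The claim is a contract claim — that alternative is enough. Satisfied.
  (d) The operative events occurred in Selwick, which satisfies one of the alternatives. Condition met.
  → All conditions met; jurisdiction exists.
The Superior Court of Palmont:
  (a) No party resides in Palmont; the contract was executed in Iststead, not Palmont — every alternative fails. Not satisfied.
  (b) The claim is a contract claim, not an employment claim — that alternative is enough. Satisfied.
  (c) The claim is a contract claim, not a consumer claim. But the amount in controversy is USD 378,000, which meets the $328,000 floor, and the 'unless' clause therefore excuses the requirement. Met.
  (d) The plaintiff resides in Holmarsh, which is not Palmont, so one alternative holds. Condition met.
  (e) Every defendant has filed written consent, which satisfies one of the alternatives. Met.
  → No jurisdiction.
The Palmont District Court:
  (a) Quill Enterprises is organised under the laws of Iststead — that alternative is enough. And the carve-out is inapplicable — the amount in controversy is USD 378,000, above the 25,000 dollars ceiling. Satisfied.
  (b) The contract was executed in Iststead, so this disjunct is met. Satisfied.
  (c) The defendants reside as follows — Holtz Logistics in Holmarsh, Quill Enterprises in Selwick — not all in Palmont. Condition not met.
  (d) The claim is a contract claim, not a property claim, so one alternative holds. Met.
  (e) The amount in controversy is $378,000, within the USD 398,000 ceiling, which satisfies one of the alternatives. Satisfied.
  → The court lacks jurisdiction.

the Selwick High Bench; the Superior Court of Iststead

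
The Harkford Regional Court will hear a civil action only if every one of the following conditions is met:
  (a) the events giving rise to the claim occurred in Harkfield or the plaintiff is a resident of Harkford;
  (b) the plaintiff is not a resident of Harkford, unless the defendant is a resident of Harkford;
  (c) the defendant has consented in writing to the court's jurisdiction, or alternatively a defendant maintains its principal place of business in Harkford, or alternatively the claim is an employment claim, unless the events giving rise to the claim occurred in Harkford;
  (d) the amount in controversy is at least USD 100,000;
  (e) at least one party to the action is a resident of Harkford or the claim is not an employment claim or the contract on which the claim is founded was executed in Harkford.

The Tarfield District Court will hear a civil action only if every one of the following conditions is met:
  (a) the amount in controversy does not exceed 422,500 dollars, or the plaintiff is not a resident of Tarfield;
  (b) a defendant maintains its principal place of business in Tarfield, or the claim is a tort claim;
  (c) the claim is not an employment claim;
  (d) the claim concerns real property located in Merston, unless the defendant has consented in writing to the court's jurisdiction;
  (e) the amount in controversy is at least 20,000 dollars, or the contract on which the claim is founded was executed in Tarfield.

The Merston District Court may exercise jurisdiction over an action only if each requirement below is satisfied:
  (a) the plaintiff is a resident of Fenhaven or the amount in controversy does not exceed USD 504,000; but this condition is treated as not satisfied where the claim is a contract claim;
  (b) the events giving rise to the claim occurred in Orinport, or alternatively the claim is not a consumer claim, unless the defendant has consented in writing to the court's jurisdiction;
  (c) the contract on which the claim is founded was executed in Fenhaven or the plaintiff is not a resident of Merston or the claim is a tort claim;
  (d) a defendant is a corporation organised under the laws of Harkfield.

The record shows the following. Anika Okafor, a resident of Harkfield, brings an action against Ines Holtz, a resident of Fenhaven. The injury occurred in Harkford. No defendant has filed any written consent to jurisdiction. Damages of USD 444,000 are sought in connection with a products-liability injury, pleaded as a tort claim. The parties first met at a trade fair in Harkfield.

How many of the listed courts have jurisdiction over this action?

The Harkford Regional Court:
  (a) The operative events occurred in Harkford, not Harkfield; the plaintiff resides in Harkfield, not Harkford — none of the alternatives is met. Condition not met.
  (b) The plaintiff resides in Harkfield, which is not Harkford. Condition met.
  (c) No such written consent has been filed; no defendant is a corporation; the claim is a tort claim, not an employment claim — none of the alternatives is met. The proviso rescues it, though: the operative events occurred in Harkford. Condition met.
  (d) The amount in controversy is USD 444,000, which meets the USD 100,000 floor. Condition met.
  (e) The claim is a tort claim, not an employment claim — that alternative is enough. Condition met.
  → Not every requirement is met — no jurisdiction.
The Tarfield District Court:
  (a) The plaintiff resides in Harkfield, which is not Tarfield, so this disjunct is met. Condition met.
  (b) The claim is a tort claim, so one alternative holds. Satisfied.
  (c) The claim is a tort claim, not an employment claim. Met.
  (d) The claim does not concern real property. And no such written consent has been filed, so the proviso does not save it. Condition not met.
  (e) The amount in controversy is 444,000 dollars, which meets the USD 20,000 floor — that alternative is enough. Condition met.
  → Not every requirement is met — no jurisdiction.
The Merston District Court:
  (a) The amount in controversy is USD 444,000, within the $504,000 ceiling, so one alternative holds. And the carve-out is inapplicable — the claim is a tort claim, not a contract claim. Met.
  (b) The claim is a tort claim, not a consumer claim, so this disjunct is met. Satisfied.
  (c) The plaintiff resides in Harkfield, which is not Merston, so one alternative holds. Met.
  (d) No defendant is a corporation. Fails.
  → At least one condition fails; no jurisdiction.
No court satisfies all of its conditions.

0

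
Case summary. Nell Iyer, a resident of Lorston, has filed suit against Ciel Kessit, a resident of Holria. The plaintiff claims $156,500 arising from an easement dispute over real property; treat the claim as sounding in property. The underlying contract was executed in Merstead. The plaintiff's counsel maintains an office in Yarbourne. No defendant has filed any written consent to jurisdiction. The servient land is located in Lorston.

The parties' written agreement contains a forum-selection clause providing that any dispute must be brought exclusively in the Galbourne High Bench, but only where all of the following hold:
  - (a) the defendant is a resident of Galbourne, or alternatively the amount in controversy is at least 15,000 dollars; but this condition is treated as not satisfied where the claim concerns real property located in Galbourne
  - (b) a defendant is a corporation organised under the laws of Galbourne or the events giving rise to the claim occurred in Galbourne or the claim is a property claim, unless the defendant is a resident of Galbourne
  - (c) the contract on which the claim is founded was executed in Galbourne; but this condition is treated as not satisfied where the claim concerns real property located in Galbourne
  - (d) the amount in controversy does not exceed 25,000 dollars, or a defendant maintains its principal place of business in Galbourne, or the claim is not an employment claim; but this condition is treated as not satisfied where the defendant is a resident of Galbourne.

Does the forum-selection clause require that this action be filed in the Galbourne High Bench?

The Galbourne High Bench:
  (a) The amount in controversy is USD 156,500, which meets the USD 15,000 floor — that alternative is enough. The exception is not triggered, since the property lies in Lorston, not Galbourne. Condition met.
  (b) The claim is a property claim, which satisfies one of the alternatives. Met.
  (c) The contract was executed in Merstead, not Galbourne. Not met.
  (d) The claim is a property claim, not an employment claim, so one alternative holds. The carve-out does not apply: the defendant resides in Holria, not Galbourne. Met.
  → The clause does not apply.

No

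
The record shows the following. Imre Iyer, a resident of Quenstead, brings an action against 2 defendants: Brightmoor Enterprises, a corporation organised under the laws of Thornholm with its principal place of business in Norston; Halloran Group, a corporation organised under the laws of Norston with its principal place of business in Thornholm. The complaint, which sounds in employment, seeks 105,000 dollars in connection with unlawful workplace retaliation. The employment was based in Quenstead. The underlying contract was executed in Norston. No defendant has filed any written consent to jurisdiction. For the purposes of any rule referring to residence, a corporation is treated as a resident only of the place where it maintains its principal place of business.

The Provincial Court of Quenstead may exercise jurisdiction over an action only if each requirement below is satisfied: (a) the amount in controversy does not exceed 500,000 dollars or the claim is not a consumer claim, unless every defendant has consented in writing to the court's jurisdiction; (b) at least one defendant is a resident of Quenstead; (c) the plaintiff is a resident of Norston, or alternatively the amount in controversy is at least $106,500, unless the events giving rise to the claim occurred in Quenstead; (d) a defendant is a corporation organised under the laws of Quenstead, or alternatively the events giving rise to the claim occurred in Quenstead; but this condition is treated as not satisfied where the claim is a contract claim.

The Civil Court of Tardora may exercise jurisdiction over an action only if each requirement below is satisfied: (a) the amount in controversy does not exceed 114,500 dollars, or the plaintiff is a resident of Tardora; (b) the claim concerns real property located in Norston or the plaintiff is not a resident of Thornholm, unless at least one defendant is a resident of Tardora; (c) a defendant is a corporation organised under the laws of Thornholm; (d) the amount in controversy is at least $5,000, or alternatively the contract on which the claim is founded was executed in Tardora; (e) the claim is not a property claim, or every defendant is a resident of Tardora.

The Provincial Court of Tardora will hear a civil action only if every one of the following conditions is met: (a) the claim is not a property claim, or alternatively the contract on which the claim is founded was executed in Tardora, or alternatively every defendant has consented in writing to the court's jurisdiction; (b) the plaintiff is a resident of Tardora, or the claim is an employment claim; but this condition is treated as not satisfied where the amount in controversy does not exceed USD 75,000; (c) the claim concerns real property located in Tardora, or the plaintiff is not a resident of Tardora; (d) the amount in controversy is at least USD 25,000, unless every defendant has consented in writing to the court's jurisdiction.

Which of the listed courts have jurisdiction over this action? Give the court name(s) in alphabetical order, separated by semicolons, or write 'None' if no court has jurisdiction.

the Civil Court of Tardora; the Provincial Court of Tardora

The Provincial Court of Quenstead:
  (a) The amount in controversy is USD 105,000, within the USD 500,000 ceiling, so one alternative holds. Condition met.
  (b) No defendant resides in Quenstead (they reside in Norston, Thornholm). Not satisfied.
  (c) The plaintiff resides in Quenstead, not Norston; the amount in controversy is 105,000 dollars, below the $106,500 floor — no alternative holds. But the operative events occurred in Quenstead, and the 'unless' clause therefore excuses the requirement. Condition met.
  (d) The operative events occurred in Quenstead, so one alternative holds. And the carve-out is inapplicable — the claim is an employment claim, not a contract claim. Condition met.
  → No jurisdiction.
The Civil Court of Tardora:
  (a) The amount in controversy is $105,000, within the 114,500 dollars ceiling, which satisfies one of the alternatives. Condition met.
  (b) The plaintiff resides in Quenstead, which is not Thornholm — that alternative is enough. Condition met.
  (c) Brightmoor Enterprises is organised under the laws of Thornholm. Satisfied.
  (d) The amount in controversy is USD 105,000, which meets the $5,000 floor — that alternative is enough. Satisfied.
  (e) The claim is an employment claim, not a property claim — that alternative is enough. Condition met.
  → Jurisdiction lies.
The Provincial Court of Tardora:
  (a) The claim is an employment claim, not a property claim — that alternative is enough. Met.
  (b) The claim is an employment claim, which satisfies one of the alternatives. The exception is not triggered, since the amount in controversy is USD 105,000, above the $75,000 ceiling. Condition met.
  (c) The plaintiff resides in Quenstead, which is not Tardora — that alternative is enough. Met.
  (d) The amount in controversy is $105,000, which meets the USD 25,000 floor. Condition met.
  → The court has jurisdiction.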